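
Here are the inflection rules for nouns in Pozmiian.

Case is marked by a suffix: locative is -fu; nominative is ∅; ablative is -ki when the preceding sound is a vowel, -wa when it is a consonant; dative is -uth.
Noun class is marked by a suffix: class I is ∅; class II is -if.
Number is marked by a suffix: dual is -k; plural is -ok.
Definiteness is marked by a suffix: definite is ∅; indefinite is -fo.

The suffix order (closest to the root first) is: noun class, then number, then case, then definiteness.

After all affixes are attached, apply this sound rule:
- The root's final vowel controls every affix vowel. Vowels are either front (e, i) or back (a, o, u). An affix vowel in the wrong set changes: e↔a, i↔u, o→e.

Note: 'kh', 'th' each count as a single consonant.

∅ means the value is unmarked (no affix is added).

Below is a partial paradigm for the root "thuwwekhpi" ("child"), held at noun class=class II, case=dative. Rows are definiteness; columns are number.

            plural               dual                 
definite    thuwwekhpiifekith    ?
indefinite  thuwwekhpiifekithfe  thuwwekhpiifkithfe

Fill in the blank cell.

thuwwekhpiifkith

Attach noun class class II -if → thuwwekhpiif.
Attach number dual -k → thuwwekhpiifk.
Attach case dative -uth → thuwwekhpiifkuth.
definiteness = definite: zero marking, form stays thuwwekhpiifkuth.
Apply vowel harmony: thuwwekhpiifkuth → thuwwekhpiifkith.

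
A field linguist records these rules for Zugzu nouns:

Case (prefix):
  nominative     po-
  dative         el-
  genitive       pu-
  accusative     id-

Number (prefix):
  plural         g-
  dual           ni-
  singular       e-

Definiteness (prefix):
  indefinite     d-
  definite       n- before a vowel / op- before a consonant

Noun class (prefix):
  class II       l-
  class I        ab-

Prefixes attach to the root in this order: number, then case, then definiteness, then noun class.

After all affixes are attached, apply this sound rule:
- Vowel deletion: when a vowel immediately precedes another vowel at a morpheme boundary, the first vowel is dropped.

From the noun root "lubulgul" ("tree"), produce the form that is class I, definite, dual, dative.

Attach number dual ni- → nilubulgul.
Attach case dative el- → elnilubulgul.
Attach definiteness definite n- (before vowel 'e') → nelnilubulgul.
Attach noun class class I ab- → abnelnilubulgul.
Vowel deletion: no change.

abnelnilubulgul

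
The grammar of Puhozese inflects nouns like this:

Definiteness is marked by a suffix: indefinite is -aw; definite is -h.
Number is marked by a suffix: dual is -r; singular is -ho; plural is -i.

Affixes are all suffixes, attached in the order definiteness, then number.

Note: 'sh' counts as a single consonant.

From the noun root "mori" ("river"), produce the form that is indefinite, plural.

moriawi

Attach definiteness indefinite -aw → moriaw.
Attach number plural -i → moriawi.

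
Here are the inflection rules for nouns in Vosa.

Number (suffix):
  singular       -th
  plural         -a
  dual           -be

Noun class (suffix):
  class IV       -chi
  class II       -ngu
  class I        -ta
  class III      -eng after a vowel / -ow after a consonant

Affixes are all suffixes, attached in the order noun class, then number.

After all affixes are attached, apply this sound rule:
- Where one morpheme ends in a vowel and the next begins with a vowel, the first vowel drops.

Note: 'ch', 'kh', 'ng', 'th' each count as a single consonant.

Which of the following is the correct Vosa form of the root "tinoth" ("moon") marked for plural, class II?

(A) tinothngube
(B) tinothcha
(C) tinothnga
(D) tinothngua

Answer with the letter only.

C

Attach noun class class II -ngu → tinothngu.
Attach number plural -a → tinothngua.
Apply vowel deletion: tinothngua → tinothnga.
So the correct form is tinothnga, option (C).
(D) tinothngua is wrong: it fails to apply the sound rule(s).
(B) tinothcha is wrong: it uses class IV instead of class II for noun class.
(A) tinothngube is wrong: it uses dual instead of plural for number.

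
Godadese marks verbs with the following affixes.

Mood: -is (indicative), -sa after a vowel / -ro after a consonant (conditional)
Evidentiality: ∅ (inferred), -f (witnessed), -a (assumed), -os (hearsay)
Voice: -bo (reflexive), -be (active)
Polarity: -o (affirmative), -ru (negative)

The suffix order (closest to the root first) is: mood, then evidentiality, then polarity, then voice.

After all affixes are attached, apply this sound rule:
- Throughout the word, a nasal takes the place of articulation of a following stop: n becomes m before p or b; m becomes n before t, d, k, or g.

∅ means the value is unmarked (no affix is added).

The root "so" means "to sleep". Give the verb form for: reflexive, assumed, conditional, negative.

Attach mood conditional -sa (after vowel 'o') → sosa.
Attach evidentiality assumed -a → sosaa.
Attach polarity negative -ru → sosaaru.
Attach voice reflexive -bo → sosaarubo.
Nasal assimilation: no change.

sosaarubo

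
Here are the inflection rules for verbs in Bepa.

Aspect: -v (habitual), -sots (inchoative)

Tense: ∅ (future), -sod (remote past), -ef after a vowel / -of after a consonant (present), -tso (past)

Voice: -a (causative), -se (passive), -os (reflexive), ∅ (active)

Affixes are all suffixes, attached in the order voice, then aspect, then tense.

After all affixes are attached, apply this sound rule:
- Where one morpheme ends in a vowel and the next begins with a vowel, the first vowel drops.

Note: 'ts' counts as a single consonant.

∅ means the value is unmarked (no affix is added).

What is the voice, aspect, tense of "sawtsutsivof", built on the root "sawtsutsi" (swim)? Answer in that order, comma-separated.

active, habitual, present

Segment: sawtsutsi-v-of.
voice: ∅ → active.
aspect: -v → habitual.
tense: -ef/of → present.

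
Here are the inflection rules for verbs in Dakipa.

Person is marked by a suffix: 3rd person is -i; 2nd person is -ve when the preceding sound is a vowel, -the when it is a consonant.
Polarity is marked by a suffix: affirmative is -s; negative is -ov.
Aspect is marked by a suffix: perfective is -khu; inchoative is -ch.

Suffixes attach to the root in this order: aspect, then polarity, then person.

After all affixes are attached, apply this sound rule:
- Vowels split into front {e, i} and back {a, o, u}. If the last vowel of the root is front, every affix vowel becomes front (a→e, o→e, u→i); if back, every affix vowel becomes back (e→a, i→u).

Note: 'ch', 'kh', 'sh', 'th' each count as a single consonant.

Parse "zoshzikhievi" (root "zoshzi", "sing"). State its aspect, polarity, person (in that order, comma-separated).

perfective, negative, 3rd person

Segment: zoshzi-khu-ov-i.
aspect: -khu → perfective.
polarity: -ov → negative.
person: -i → 3rd person.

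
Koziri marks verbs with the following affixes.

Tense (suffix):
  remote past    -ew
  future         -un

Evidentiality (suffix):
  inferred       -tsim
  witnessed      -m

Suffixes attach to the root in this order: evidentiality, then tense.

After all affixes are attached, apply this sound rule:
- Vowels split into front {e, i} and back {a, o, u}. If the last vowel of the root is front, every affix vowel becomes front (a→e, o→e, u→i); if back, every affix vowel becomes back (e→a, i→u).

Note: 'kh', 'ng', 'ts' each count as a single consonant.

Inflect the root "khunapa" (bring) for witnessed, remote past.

Attach evidentiality witnessed -m → khunapam.
Attach tense remote past -ew → khunapamew.
Apply vowel harmony: khunapamew → khunapamaw.

khunapamaw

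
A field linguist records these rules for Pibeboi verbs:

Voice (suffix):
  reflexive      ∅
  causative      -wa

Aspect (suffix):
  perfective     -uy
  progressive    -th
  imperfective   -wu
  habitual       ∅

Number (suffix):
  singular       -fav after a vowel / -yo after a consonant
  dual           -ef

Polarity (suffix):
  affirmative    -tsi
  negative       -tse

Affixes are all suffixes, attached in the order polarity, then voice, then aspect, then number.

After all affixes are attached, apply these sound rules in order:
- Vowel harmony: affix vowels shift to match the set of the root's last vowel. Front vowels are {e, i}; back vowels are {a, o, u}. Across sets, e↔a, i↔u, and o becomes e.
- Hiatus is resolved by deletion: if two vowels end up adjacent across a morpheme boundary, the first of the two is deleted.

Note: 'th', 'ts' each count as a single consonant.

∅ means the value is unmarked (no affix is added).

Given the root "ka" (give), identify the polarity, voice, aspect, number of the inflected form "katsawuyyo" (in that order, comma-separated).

negative, causative, perfective, singular

Segment: ka-tse-wa-uy-yo.
polarity: -tse → negative.
voice: -wa → causative.
aspect: -uy → perfective.
number: -fav/yo → singular.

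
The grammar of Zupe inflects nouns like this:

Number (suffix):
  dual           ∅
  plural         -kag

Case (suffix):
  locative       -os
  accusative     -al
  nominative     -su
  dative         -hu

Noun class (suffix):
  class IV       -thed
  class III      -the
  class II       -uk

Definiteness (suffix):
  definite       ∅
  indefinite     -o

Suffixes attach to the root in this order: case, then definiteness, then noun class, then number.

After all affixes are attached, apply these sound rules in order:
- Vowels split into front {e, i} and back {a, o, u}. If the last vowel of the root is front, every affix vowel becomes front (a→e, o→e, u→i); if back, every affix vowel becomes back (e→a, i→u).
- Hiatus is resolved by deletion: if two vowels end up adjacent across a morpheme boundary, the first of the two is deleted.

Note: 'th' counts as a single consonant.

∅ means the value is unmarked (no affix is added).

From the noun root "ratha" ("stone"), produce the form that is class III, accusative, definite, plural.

Attach case accusative -al → rathaal.
definiteness = definite: zero marking, form stays rathaal.
Attach noun class class III -the → rathaalthe.
Attach number plural -kag → rathaalthekag.
Apply vowel harmony: rathaalthekag → rathaalthakag.
Apply vowel deletion: rathaalthakag → rathalthakag.

rathalthakag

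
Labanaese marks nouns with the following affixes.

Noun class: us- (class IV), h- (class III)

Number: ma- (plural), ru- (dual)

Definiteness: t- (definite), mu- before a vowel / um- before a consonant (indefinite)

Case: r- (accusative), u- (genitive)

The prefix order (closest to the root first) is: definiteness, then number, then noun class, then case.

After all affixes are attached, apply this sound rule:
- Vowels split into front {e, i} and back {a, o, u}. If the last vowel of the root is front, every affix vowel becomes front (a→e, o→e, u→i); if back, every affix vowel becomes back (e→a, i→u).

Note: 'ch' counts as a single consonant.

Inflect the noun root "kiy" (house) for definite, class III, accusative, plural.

Attach definiteness definite t- → tkiy.
Attach number plural ma- → matkiy.
Attach noun class class III h- → hmatkiy.
Attach case accusative r- → rhmatkiy.
Apply vowel harmony: rhmatkiy → rhmetkiy.

rhmetkiy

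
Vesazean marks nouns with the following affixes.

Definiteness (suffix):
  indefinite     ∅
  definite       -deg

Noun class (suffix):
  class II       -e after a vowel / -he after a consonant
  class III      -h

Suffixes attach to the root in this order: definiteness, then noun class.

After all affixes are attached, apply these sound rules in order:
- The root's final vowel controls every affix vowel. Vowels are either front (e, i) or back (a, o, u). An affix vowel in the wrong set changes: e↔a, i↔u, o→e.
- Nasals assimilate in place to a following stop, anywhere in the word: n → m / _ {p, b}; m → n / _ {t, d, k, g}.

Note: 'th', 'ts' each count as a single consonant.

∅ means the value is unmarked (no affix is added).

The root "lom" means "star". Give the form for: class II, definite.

londagha

Attach definiteness definite -deg → lomdeg.
Attach noun class class II -he (after consonant 'g') → lomdeghe.
Apply vowel harmony: lomdeghe → lomdagha.
Apply nasal assimilation: lomdagha → londagha.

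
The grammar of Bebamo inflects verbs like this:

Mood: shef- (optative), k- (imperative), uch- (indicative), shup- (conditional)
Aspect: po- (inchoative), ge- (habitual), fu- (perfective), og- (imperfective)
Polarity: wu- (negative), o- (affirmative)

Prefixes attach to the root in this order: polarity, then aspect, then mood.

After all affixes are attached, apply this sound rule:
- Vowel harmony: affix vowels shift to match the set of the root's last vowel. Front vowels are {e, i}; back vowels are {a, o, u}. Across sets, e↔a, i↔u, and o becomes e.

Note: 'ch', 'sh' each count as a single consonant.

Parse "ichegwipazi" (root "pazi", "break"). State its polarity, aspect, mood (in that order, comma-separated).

Segment: uch-og-wu-pazi.
polarity: wu- → negative.
aspect: og- → imperfective.
mood: uch- → indicative.

negative, imperfective, indicative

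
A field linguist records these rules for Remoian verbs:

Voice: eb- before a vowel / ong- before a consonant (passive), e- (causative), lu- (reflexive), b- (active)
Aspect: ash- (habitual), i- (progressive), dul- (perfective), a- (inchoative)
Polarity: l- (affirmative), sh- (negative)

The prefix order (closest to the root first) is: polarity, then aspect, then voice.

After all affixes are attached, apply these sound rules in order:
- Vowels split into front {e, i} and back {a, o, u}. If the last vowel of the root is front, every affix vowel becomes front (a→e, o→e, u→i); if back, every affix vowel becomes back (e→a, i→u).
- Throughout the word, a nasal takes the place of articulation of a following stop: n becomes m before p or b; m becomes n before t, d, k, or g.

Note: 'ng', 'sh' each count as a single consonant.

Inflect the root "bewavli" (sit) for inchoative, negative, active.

beshbewavli

Attach polarity negative sh- → shbewavli.
Attach aspect inchoative a- → ashbewavli.
Attach voice active b- → bashbewavli.
Apply vowel harmony: bashbewavli → beshbewavli.
Nasal assimilation: no change.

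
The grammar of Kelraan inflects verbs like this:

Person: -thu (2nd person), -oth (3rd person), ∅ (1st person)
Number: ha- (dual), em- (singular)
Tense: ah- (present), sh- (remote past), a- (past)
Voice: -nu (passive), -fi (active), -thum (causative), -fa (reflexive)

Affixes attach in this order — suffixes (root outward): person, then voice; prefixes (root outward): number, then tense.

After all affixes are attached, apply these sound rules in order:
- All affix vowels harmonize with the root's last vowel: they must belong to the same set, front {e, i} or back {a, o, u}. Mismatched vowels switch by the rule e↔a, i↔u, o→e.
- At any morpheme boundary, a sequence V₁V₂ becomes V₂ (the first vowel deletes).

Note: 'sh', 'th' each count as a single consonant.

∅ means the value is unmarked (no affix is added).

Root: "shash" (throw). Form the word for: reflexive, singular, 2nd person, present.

Attach person 2nd person -thu → shashthu.
Attach voice reflexive -fa → shashthufa.
Attach number singular em- → emshashthufa.
Attach tense present ah- → ahemshashthufa.
Apply vowel harmony: ahemshashthufa → ahamshashthufa.
Vowel deletion: no change.

ahamshashthufa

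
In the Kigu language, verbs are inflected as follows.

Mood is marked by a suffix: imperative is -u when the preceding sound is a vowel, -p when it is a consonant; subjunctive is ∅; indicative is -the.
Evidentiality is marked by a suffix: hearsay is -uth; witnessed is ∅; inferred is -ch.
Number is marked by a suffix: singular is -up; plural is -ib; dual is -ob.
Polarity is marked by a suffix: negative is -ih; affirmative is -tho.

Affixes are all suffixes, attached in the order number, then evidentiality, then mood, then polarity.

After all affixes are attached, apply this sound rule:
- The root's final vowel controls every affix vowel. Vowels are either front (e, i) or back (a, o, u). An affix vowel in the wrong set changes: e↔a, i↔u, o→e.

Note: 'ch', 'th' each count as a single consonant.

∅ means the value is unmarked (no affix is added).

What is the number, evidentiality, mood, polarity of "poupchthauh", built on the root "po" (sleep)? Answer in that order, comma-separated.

singular, inferred, indicative, negative

Segment: po-up-ch-the-ih.
number: -up → singular.
evidentiality: -ch → inferred.
mood: -the → indicative.
polarity: -ih → negative.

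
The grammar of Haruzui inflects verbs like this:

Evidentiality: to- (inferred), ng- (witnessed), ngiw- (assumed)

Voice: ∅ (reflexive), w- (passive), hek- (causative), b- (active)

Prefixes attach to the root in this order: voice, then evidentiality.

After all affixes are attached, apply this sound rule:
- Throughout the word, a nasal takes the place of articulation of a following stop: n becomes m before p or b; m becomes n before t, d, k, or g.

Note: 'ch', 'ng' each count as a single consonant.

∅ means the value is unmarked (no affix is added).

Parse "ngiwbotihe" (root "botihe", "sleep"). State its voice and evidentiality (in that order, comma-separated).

reflexive, assumed

Segment: ngiw-botihe.
voice: ∅ → reflexive.
evidentiality: ngiw- → assumed.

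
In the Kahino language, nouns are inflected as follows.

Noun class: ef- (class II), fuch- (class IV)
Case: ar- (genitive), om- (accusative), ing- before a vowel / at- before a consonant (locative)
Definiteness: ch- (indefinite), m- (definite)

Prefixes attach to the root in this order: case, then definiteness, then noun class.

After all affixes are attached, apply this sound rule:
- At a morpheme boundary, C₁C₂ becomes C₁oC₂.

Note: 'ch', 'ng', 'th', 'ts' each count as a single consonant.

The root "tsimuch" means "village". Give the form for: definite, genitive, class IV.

fuchomarotsimuch

Attach case genitive ar- → artsimuch.
Attach definiteness definite m- → martsimuch.
Attach noun class class IV fuch- → fuchmartsimuch.
Apply epenthesis: fuchmartsimuch → fuchomarotsimuch.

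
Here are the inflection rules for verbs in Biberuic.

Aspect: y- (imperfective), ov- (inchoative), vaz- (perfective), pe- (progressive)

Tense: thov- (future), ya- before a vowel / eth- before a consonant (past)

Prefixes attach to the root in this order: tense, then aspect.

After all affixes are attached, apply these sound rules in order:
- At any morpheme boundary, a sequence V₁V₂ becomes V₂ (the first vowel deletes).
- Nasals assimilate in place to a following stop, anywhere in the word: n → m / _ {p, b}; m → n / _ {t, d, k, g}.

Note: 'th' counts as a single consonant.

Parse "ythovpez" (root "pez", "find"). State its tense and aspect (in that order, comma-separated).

Segment: y-thov-pez.
tense: thov- → future.
aspect: y- → imperfective.

future, imperfective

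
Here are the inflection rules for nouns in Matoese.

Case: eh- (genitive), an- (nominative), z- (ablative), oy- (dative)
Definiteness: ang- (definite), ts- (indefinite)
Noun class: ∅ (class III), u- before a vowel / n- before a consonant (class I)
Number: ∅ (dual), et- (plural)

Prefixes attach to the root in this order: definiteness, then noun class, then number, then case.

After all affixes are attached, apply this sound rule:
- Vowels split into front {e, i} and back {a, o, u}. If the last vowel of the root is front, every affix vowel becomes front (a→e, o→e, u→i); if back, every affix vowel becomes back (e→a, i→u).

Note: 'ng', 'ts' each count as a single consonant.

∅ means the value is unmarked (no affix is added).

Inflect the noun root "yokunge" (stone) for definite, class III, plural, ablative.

Attach definiteness definite ang- → angyokunge.
noun class = class III: zero marking, form stays angyokunge.
Attach number plural et- → etangyokunge.
Attach case ablative z- → zetangyokunge.
Apply vowel harmony: zetangyokunge → zetengyokunge.

zetengyokunge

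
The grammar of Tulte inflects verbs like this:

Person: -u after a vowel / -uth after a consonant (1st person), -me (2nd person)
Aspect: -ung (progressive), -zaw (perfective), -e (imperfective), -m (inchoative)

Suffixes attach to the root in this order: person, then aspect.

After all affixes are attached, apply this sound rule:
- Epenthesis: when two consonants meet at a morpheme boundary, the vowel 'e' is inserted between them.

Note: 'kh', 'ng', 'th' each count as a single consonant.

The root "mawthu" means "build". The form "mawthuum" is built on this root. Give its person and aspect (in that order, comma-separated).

Segment: mawthu-u-m.
person: -u/uth → 1st person.
aspect: -m → inchoative.

1st person, inchoative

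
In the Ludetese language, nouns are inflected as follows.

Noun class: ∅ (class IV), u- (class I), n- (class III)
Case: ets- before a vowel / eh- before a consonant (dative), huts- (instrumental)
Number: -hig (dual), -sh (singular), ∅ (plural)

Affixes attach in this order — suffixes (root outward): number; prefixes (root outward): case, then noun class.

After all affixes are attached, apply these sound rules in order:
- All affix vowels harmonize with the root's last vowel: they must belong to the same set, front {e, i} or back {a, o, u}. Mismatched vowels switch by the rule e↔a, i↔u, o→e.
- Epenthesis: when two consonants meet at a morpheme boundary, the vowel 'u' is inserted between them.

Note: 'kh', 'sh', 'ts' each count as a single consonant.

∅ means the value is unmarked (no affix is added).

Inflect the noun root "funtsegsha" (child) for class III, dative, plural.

nahufuntsegsha

Attach case dative eh- (before consonant 'f') → ehfuntsegsha.
Attach noun class class III n- → nehfuntsegsha.
number = plural: zero marking, form stays nehfuntsegsha.
Apply vowel harmony: nehfuntsegsha → nahfuntsegsha.
Apply epenthesis: nahfuntsegsha → nahufuntsegsha.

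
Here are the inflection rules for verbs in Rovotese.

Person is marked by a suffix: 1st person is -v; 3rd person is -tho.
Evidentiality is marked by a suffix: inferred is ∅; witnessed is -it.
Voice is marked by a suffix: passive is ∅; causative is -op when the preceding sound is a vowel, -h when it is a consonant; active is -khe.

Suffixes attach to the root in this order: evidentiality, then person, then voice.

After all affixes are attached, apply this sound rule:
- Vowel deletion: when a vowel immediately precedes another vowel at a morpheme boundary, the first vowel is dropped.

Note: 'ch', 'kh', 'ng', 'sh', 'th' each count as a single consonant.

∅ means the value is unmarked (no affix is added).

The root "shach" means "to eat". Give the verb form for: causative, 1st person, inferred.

shachvh

evidentiality = inferred: zero marking, form stays shach.
Attach person 1st person -v → shachv.
Attach voice causative -h (after consonant 'v') → shachvh.
Vowel deletion: no change.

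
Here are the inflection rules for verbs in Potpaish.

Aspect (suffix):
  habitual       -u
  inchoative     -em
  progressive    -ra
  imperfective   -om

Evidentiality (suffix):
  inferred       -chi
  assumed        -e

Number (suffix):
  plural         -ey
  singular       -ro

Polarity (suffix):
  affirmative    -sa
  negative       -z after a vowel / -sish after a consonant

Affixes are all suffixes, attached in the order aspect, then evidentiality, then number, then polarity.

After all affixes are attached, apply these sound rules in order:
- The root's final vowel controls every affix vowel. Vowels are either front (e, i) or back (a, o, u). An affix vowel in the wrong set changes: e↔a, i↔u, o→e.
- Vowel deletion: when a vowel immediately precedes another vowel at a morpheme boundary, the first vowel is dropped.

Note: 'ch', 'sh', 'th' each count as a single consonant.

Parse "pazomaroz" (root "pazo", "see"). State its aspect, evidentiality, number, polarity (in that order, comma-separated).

imperfective, assumed, singular, negative

Segment: pazo-om-e-ro-z.
aspect: -om → imperfective.
evidentiality: -e → assumed.
number: -ro → singular.
polarity: -z/sish → negative.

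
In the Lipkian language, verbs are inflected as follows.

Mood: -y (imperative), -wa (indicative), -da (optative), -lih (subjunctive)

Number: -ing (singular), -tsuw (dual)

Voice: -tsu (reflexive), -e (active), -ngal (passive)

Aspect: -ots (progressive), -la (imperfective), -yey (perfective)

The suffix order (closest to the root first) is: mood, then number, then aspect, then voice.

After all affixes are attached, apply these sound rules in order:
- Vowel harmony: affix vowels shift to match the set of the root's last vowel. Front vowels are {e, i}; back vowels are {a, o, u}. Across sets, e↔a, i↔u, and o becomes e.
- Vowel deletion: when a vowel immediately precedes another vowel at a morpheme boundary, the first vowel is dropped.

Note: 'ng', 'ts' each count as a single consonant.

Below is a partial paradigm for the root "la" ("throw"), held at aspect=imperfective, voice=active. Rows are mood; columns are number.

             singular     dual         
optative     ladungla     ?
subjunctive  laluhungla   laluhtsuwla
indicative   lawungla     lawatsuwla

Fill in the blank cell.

Attach mood optative -da → lada.
Attach number dual -tsuw → ladatsuw.
Attach aspect imperfective -la → ladatsuwla.
Attach voice active -e → ladatsuwlae.
Apply vowel harmony: ladatsuwlae → ladatsuwlaa.
Apply vowel deletion: ladatsuwlaa → ladatsuwla.

ladatsuwla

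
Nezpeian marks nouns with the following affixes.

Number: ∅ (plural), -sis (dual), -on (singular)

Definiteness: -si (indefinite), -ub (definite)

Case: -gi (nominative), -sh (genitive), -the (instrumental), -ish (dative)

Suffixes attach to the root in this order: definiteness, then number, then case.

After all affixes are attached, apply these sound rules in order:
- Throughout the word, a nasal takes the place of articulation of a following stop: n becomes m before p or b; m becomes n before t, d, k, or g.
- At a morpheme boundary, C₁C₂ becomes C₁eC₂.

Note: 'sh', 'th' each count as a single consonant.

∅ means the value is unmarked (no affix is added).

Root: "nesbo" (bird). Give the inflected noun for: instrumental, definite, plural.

Attach definiteness definite -ub → nesboub.
number = plural: zero marking, form stays nesboub.
Attach case instrumental -the → nesboubthe.
Nasal assimilation: no change.
Apply epenthesis: nesboubthe → nesboubethe.

nesboubethe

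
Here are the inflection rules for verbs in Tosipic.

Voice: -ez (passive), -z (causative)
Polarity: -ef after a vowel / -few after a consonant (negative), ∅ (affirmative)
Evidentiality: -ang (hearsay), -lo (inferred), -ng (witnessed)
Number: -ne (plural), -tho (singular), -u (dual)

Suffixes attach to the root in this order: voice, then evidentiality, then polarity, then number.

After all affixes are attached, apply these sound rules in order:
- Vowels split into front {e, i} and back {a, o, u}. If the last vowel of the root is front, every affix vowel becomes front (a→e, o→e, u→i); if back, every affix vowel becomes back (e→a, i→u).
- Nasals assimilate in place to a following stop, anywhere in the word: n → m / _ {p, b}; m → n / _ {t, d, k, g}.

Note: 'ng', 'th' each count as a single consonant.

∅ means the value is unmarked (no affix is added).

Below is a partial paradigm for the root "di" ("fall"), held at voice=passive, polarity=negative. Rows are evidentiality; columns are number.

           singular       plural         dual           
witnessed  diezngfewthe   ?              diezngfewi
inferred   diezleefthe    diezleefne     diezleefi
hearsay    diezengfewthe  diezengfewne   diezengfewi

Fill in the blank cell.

Attach voice passive -ez → diez.
Attach evidentiality witnessed -ng → diezng.
Attach polarity negative -few (after consonant 'ng') → diezngfew.
Attach number plural -ne → diezngfewne.
Vowel harmony: no change.
Nasal assimilation: no change.

diezngfewne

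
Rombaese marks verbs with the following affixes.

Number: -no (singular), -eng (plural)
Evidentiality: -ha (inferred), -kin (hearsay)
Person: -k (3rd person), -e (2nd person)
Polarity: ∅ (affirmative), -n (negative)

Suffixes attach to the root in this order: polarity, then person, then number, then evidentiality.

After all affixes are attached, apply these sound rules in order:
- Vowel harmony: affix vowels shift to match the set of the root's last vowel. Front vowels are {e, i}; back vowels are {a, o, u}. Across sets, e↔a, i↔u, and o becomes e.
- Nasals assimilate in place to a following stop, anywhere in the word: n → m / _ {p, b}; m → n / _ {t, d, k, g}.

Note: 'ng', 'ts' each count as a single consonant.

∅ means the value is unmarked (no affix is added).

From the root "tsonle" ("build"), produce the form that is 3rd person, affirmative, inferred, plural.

tsonlekenghe

polarity = affirmative: zero marking, form stays tsonle.
Attach person 3rd person -k → tsonlek.
Attach number plural -eng → tsonlekeng.
Attach evidentiality inferred -ha → tsonlekengha.
Apply vowel harmony: tsonlekengha → tsonlekenghe.
Nasal assimilation: no change.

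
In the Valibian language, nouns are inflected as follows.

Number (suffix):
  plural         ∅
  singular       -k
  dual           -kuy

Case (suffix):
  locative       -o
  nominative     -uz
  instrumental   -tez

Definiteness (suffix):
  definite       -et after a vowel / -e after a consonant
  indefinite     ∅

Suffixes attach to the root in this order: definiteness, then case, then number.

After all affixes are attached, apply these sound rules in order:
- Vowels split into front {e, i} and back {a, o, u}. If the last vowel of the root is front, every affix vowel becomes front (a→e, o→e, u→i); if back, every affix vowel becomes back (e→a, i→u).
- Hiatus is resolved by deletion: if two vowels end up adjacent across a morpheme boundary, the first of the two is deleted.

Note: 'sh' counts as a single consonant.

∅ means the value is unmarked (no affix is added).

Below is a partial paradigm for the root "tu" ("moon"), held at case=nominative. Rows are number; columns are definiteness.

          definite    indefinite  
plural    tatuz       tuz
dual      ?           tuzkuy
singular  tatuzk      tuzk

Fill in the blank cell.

Attach definiteness definite -et (after vowel 'u') → tuet.
Attach case nominative -uz → tuetuz.
Attach number dual -kuy → tuetuzkuy.
Apply vowel harmony: tuetuzkuy → tuatuzkuy.
Apply vowel deletion: tuatuzkuy → tatuzkuy.

tatuzkuy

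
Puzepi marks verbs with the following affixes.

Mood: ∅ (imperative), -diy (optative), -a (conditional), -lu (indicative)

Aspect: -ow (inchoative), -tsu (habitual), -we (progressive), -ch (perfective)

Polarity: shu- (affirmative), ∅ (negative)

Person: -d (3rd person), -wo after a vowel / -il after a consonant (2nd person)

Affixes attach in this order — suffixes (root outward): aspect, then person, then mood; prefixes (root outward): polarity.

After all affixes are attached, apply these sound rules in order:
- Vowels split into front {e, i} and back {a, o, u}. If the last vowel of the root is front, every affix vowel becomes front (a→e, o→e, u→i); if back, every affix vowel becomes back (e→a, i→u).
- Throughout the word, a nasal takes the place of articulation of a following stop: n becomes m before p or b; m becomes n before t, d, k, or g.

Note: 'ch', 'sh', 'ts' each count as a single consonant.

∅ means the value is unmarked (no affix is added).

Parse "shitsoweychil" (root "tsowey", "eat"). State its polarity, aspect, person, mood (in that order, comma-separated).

Segment: shu-tsowey-ch-il.
polarity: shu- → affirmative.
aspect: -ch → perfective.
person: -wo/il → 2nd person.
mood: ∅ → imperative.

affirmative, perfective, 2nd person, imperative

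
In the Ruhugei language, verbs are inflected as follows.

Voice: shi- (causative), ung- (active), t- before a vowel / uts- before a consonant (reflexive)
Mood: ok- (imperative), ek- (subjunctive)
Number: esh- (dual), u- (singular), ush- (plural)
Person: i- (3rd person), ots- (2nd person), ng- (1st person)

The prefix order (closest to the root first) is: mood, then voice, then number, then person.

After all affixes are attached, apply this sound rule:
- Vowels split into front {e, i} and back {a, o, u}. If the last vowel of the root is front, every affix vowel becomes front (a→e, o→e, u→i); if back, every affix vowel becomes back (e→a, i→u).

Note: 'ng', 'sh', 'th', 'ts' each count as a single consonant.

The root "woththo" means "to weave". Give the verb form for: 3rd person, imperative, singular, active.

uuungokwoththo

Attach mood imperative ok- → okwoththo.
Attach voice active ung- → ungokwoththo.
Attach number singular u- → uungokwoththo.
Attach person 3rd person i- → iuungokwoththo.
Apply vowel harmony: iuungokwoththo → uuungokwoththo.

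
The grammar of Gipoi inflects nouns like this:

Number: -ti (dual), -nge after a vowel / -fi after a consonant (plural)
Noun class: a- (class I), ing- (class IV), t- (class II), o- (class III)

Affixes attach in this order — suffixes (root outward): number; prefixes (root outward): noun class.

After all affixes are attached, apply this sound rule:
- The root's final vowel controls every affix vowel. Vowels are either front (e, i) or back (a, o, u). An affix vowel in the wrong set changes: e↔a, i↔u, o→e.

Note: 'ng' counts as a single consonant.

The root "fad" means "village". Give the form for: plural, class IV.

ungfadfu

Attach noun class class IV ing- → ingfad.
Attach number plural -fi (after consonant 'd') → ingfadfi.
Apply vowel harmony: ingfadfi → ungfadfu.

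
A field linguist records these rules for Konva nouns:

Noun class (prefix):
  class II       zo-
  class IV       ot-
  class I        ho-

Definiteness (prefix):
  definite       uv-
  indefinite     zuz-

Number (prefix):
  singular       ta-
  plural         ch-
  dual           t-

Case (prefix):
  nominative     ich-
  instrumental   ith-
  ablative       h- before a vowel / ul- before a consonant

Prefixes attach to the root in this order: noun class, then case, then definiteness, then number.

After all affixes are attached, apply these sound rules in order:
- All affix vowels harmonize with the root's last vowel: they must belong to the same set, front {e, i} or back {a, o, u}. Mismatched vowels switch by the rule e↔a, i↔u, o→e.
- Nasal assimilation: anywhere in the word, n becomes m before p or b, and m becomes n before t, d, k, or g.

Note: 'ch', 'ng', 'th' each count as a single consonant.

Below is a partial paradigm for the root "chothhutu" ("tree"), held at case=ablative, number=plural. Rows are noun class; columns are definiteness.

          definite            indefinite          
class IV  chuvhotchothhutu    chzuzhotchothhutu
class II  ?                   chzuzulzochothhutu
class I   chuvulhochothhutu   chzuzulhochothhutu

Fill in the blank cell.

Attach noun class class II zo- → zochothhutu.
Attach case ablative ul- (before consonant 'z') → ulzochothhutu.
Attach definiteness definite uv- → uvulzochothhutu.
Attach number plural ch- → chuvulzochothhutu.
Vowel harmony: no change.
Nasal assimilation: no change.

chuvulzochothhutu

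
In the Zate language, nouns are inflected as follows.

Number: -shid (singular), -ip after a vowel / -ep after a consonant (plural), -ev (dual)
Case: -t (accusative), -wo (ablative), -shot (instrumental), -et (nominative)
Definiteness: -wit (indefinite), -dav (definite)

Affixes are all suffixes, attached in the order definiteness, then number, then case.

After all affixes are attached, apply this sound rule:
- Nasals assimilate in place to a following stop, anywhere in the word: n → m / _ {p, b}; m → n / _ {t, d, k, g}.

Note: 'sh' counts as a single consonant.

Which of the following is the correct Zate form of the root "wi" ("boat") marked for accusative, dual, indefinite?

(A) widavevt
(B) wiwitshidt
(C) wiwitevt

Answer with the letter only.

C

Attach definiteness indefinite -wit → wiwit.
Attach number dual -ev → wiwitev.
Attach case accusative -t → wiwitevt.
Nasal assimilation: no change.
So the correct form is wiwitevt, option (C).
(B) wiwitshidt is wrong: it uses singular instead of dual for number.
(A) widavevt is wrong: it uses definite instead of indefinite for definiteness.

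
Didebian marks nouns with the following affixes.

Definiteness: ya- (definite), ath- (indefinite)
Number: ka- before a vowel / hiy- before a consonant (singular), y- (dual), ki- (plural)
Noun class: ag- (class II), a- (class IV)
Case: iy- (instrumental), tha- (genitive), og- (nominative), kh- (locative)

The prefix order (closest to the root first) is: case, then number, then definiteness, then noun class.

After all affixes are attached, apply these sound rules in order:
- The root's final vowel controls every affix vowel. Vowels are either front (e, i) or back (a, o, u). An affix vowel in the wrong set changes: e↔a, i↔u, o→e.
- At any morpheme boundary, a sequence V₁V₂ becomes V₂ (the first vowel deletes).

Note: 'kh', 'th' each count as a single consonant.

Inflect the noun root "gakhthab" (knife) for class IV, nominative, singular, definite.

Attach case nominative og- → oggakhthab.
Attach number singular ka- (before vowel 'o') → kaoggakhthab.
Attach definiteness definite ya- → yakaoggakhthab.
Attach noun class class IV a- → ayakaoggakhthab.
Vowel harmony: no change.
Apply vowel deletion: ayakaoggakhthab → ayakoggakhthab.

ayakoggakhthab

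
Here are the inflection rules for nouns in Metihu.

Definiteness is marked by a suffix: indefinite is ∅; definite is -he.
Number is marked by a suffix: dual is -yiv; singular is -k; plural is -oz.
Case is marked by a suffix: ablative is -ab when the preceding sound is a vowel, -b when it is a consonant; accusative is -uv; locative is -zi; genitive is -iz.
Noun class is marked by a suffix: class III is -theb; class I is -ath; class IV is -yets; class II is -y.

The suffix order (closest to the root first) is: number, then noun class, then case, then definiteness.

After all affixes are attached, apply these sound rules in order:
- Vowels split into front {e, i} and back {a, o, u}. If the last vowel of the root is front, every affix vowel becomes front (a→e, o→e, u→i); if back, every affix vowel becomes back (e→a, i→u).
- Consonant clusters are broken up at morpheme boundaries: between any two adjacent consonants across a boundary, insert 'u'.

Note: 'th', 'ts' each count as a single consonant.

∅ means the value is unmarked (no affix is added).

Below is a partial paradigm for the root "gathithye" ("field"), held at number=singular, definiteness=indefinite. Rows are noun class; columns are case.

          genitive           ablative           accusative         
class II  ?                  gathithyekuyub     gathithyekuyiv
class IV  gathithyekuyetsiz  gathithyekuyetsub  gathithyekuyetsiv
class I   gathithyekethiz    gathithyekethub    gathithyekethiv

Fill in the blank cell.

Attach number singular -k → gathithyek.
Attach noun class class II -y → gathithyeky.
Attach case genitive -iz → gathithyekyiz.
definiteness = indefinite: zero marking, form stays gathithyekyiz.
Vowel harmony: no change.
Apply epenthesis: gathithyekyiz → gathithyekuyiz.

gathithyekuyiz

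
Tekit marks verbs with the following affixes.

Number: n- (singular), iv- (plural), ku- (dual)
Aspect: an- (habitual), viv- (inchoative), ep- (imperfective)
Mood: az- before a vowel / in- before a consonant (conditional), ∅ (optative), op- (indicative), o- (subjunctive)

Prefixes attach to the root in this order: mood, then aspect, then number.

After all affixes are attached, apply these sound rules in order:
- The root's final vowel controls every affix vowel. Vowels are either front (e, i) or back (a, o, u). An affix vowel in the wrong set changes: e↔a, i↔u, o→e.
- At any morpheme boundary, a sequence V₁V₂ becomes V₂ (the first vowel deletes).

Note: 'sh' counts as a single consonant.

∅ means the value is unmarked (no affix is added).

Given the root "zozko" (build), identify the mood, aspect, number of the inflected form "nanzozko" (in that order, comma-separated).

optative, habitual, singular

Segment: n-an-zozko.
mood: ∅ → optative.
aspect: an- → habitual.
number: n- → singular.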